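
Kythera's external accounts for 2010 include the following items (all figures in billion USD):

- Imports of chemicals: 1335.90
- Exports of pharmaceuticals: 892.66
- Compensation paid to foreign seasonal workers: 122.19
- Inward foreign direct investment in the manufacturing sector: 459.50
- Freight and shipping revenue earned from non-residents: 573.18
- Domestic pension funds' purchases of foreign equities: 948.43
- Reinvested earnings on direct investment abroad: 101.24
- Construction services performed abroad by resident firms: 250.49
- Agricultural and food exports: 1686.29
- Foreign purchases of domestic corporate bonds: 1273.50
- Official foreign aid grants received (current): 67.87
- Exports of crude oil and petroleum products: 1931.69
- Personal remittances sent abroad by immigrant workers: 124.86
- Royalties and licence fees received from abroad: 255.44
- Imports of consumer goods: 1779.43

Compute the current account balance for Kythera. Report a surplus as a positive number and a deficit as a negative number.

Goods: 892.66 + 1931.69 - 1779.43 - 1335.90 + 1686.29 = 1395.31
Services: 250.49 + 255.44 + 573.18 = 1079.11
Primary income: 101.24 - 122.19 = -20.95
Secondary income: 67.87 - 124.86 = -56.99
Current account = 1395.31 + 1079.11 + (-20.95) + (-56.99) = 2396.48
(Excluded from the current account — financial account: inward foreign direct investment in the manufacturing sector 459.50, domestic pension funds' purchases of foreign equities 948.43, foreign purchases of domestic corporate bonds 1273.50.)

2396.48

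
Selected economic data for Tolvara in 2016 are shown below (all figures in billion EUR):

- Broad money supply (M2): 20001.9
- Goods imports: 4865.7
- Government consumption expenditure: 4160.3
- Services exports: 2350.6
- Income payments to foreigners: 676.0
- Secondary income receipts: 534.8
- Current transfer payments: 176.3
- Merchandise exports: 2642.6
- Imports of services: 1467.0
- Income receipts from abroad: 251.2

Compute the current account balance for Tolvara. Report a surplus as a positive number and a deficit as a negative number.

-1405.8

Goods balance = 2642.6 - 4865.7 = -2223.1
Services balance = 2350.6 - 1467.0 = 883.6
Trade balance (goods + services) = -2223.1 + 883.6 = -1339.5
Net primary income = 251.2 - 676.0 = -424.8
Net secondary income = 534.8 - 176.3 = 358.5
Current account = -1339.5 + (-424.8) + 358.5 = -1405.8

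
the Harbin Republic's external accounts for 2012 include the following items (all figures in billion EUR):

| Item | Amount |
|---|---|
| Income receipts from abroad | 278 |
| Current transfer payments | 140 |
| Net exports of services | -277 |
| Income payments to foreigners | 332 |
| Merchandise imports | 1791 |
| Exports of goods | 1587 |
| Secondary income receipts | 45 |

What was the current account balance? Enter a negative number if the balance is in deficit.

Goods balance = 1587 - 1791 = -204
Services balance = -277
Trade balance (goods + services) = -204 + (-277) = -481
Net primary income = 278 - 332 = -54
Net secondary income = 45 - 140 = -95
Current account = -481 + (-54) + (-95) = -630

-630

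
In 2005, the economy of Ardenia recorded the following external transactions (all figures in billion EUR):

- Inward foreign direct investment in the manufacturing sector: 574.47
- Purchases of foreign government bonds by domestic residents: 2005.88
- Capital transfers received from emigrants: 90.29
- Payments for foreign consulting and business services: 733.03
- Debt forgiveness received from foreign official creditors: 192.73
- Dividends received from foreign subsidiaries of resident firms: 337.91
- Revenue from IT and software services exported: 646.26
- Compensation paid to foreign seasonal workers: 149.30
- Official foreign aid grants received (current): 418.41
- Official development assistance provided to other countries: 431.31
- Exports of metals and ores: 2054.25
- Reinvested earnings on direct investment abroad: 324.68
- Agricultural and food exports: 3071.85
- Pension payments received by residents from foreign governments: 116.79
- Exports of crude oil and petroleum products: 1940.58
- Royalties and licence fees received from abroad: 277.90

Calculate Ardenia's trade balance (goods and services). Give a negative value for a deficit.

7257.81

Goods: 1940.58 + 3071.85 + 2054.25 = 7066.68
Services: 646.26 - 733.03 + 277.90 = 191.13
Trade balance = 7066.68 + 191.13 = 7257.81
(Excluded from the trade balance — financial account: inward foreign direct investment in the manufacturing sector 574.47, purchases of foreign government bonds by domestic residents 2005.88; capital account: capital transfers received from emigrants 90.29, debt forgiveness received from foreign official creditors 192.73; primary income: dividends received from foreign subsidiaries of resident firms 337.91, compensation paid to foreign seasonal workers 149.30, reinvested earnings on direct investment abroad 324.68; secondary income: official foreign aid grants received (current) 418.41, official development assistance provided to other countries 431.31, pension payments received by residents from foreign governments 116.79.)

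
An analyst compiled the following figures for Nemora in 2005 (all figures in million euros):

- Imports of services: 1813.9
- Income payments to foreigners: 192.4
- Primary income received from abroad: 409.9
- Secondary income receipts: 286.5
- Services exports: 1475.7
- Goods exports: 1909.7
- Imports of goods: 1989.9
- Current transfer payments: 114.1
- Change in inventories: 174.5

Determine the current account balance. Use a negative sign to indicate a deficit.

Goods balance = 1909.7 - 1989.9 = -80.2
Services balance = 1475.7 - 1813.9 = -338.2
Trade balance (goods + services) = -80.2 + (-338.2) = -418.4
Net primary income = 409.9 - 192.4 = 217.5
Net secondary income = 286.5 - 114.1 = 172.4
Current account = -418.4 + 217.5 + 172.4 = -28.5

-28.5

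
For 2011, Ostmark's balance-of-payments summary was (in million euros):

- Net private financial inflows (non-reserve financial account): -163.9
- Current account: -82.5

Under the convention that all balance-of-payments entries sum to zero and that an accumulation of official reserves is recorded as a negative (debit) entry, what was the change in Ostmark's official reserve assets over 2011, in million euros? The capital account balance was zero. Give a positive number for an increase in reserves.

Official reserve transactions balance = -((-82.5) + (-163.9)) = 246.4
An accumulation of reserves is recorded as a debit (negative entry), so the change in the stock of reserves is the negative of that balance.
Change in official reserves = -(246.4) = -246.4

-246.4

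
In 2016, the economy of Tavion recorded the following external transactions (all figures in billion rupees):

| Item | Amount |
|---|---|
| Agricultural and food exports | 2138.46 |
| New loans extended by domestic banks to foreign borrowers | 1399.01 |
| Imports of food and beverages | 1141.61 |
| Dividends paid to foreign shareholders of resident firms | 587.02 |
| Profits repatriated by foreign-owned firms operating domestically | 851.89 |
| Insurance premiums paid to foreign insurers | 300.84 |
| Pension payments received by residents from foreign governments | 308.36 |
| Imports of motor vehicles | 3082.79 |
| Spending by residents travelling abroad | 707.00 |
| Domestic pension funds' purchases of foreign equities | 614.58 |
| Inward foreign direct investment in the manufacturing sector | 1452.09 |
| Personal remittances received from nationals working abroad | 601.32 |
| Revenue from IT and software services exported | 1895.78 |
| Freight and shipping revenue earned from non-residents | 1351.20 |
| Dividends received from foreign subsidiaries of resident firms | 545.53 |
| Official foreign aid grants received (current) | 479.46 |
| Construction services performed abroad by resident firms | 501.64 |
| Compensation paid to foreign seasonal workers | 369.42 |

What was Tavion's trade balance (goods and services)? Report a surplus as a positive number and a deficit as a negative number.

654.84

Goods: -1141.61 + 2138.46 - 3082.79 = -2085.94
Services: -707.00 + 1351.20 - 300.84 + 501.64 + 1895.78 = 2740.78
Trade balance = -2085.94 + 2740.78 = 654.84
(Excluded from the trade balance — financial account: new loans extended by domestic banks to foreign borrowers 1399.01, domestic pension funds' purchases of foreign equities 614.58, inward foreign direct investment in the manufacturing sector 1452.09; primary income: dividends paid to foreign shareholders of resident firms 587.02, profits repatriated by foreign-owned firms operating domestically 851.89, dividends received from foreign subsidiaries of resident firms 545.53, compensation paid to foreign seasonal workers 369.42; secondary income: pension payments received by residents from foreign governments 308.36, personal remittances received from nationals working abroad 601.32, official foreign aid grants received (current) 479.46.)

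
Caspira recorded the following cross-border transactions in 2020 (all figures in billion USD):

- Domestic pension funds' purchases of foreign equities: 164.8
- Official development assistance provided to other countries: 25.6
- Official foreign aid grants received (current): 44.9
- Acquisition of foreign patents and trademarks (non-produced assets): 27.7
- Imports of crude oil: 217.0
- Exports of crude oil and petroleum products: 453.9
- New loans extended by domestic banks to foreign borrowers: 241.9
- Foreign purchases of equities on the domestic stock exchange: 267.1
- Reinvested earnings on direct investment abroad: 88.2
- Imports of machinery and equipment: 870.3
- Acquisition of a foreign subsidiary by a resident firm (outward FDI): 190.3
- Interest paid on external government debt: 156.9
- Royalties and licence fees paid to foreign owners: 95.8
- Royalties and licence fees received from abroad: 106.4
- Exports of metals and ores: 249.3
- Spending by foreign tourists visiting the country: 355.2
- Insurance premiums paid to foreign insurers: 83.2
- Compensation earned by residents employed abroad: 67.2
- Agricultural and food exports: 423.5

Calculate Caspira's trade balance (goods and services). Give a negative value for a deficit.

Goods: -217.0 + 423.5 + 453.9 + 249.3 - 870.3 = 39.4
Services: -95.8 + 106.4 - 83.2 + 355.2 = 282.6
Trade balance = 39.4 + 282.6 = 322.0
(Excluded from the trade balance — financial account: domestic pension funds' purchases of foreign equities 164.8, new loans extended by domestic banks to foreign borrowers 241.9, foreign purchases of equities on the domestic stock exchange 267.1, acquisition of a foreign subsidiary by a resident firm (outward FDI) 190.3; secondary income: official development assistance provided to other countries 25.6, official foreign aid grants received (current) 44.9; capital account: acquisition of foreign patents and trademarks (non-produced assets) 27.7; primary income: reinvested earnings on direct investment abroad 88.2, interest paid on external government debt 156.9, compensation earned by residents employed abroad 67.2.)

322.0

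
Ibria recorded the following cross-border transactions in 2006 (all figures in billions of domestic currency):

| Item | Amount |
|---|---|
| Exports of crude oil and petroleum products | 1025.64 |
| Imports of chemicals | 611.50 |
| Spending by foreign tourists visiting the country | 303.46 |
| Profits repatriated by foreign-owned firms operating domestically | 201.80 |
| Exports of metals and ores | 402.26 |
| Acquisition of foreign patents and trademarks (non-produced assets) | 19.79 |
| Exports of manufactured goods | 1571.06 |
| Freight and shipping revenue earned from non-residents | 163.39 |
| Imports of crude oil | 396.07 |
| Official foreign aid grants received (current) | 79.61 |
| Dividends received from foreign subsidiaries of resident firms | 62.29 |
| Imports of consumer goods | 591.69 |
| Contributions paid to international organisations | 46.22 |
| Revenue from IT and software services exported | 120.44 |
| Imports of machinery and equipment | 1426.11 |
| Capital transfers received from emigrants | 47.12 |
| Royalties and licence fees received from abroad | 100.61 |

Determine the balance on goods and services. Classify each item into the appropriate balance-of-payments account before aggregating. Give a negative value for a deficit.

Goods: -396.07 + 1571.06 - 1426.11 + 1025.64 - 591.69 - 611.50 + 402.26 = -26.41
Services: 120.44 + 100.61 + 163.39 + 303.46 = 687.90
Trade balance = -26.41 + 687.90 = 661.49
(Excluded from the trade balance — primary income: profits repatriated by foreign-owned firms operating domestically 201.80, dividends received from foreign subsidiaries of resident firms 62.29; capital account: acquisition of foreign patents and trademarks (non-produced assets) 19.79, capital transfers received from emigrants 47.12; secondary income: official foreign aid grants received (current) 79.61, contributions paid to international organisations 46.22.)

661.49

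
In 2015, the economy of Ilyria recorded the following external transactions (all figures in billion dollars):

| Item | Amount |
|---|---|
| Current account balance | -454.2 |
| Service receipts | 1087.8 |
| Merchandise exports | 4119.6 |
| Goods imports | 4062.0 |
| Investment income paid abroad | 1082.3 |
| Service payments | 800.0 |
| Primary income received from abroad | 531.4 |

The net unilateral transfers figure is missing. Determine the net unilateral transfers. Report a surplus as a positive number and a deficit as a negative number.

-248.7

Current account = goods balance + services balance + net primary income + net secondary income
Sum of the known components = -205.5
Net unilateral transfers = CA - (known components) = -454.2 - (-205.5) = -248.7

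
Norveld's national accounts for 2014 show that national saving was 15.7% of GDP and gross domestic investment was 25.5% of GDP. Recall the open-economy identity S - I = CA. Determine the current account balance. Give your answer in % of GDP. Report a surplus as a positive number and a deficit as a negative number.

-9.8

CA = S - I = 15.7 - 25.5 = -9.8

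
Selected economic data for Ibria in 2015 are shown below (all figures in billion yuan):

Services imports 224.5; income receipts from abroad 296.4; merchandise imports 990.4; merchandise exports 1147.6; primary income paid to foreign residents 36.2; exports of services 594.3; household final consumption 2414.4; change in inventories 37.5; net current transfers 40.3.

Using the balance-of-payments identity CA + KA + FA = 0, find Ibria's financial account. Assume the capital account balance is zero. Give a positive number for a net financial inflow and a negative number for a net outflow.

Goods balance = 1147.6 - 990.4 = 157.2
Services balance = 594.3 - 224.5 = 369.8
Trade balance (goods + services) = 157.2 + 369.8 = 527.0
Net primary income = 296.4 - 36.2 = 260.2
Net secondary income = 40.3
Current account = 527.0 + 260.2 + 40.3 = 827.5
Financial account = -(827.5) = -827.5

-827.5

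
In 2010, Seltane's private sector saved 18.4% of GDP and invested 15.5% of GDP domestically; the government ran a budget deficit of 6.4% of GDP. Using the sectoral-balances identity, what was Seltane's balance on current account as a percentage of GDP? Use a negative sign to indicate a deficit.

By the sectoral-balances identity, CA = (S_private - I) + (T - G).
Private balance = 18.4 - 15.5 = 2.9
Government balance (T - G) = -6.4
CA = 2.9 + (-6.4) = -3.5

-3.5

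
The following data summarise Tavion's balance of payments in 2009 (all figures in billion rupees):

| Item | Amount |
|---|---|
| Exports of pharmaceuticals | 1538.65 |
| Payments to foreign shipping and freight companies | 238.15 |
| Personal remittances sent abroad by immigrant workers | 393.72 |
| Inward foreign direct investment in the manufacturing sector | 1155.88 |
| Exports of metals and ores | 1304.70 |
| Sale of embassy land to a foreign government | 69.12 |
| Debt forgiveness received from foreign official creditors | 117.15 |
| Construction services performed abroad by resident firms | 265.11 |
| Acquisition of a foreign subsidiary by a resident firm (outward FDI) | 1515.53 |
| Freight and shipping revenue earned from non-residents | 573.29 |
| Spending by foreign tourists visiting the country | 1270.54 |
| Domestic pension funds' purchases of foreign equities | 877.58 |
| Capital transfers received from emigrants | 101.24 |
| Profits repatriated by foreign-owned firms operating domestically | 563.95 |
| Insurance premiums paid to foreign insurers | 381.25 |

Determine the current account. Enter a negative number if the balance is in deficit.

3375.22

Goods: 1538.65 + 1304.70 = 2843.35
Services: 1270.54 + 573.29 + 265.11 - 381.25 - 238.15 = 1489.54
Primary income: -563.95
Secondary income: -393.72
Current account = 2843.35 + 1489.54 + (-563.95) + (-393.72) = 3375.22
(Excluded from the current account — financial account: inward foreign direct investment in the manufacturing sector 1155.88, acquisition of a foreign subsidiary by a resident firm (outward FDI) 1515.53, domestic pension funds' purchases of foreign equities 877.58; capital account: sale of embassy land to a foreign government 69.12, debt forgiveness received from foreign official creditors 117.15, capital transfers received from emigrants 101.24.)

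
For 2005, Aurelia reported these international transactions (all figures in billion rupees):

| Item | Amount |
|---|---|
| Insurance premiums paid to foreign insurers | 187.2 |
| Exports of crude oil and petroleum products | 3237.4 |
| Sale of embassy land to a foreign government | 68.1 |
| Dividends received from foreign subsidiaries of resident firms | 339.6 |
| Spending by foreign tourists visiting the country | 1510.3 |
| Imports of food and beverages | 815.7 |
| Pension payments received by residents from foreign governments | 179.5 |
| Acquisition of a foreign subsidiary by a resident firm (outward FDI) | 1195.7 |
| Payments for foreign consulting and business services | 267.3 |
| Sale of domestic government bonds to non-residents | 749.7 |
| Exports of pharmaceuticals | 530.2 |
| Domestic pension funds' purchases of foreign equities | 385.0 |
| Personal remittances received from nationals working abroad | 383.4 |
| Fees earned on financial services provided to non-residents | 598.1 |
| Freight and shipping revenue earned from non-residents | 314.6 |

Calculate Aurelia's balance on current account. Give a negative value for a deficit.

5822.9

Goods: 3237.4 - 815.7 + 530.2 = 2951.9
Services: 1510.3 + 598.1 - 187.2 - 267.3 + 314.6 = 1968.5
Primary income: 339.6
Secondary income: 179.5 + 383.4 = 562.9
Current account = 2951.9 + 1968.5 + 339.6 + 562.9 = 5822.9
(Excluded from the current account — capital account: sale of embassy land to a foreign government 68.1; financial account: acquisition of a foreign subsidiary by a resident firm (outward FDI) 1195.7, sale of domestic government bonds to non-residents 749.7, domestic pension funds' purchases of foreign equities 385.0.)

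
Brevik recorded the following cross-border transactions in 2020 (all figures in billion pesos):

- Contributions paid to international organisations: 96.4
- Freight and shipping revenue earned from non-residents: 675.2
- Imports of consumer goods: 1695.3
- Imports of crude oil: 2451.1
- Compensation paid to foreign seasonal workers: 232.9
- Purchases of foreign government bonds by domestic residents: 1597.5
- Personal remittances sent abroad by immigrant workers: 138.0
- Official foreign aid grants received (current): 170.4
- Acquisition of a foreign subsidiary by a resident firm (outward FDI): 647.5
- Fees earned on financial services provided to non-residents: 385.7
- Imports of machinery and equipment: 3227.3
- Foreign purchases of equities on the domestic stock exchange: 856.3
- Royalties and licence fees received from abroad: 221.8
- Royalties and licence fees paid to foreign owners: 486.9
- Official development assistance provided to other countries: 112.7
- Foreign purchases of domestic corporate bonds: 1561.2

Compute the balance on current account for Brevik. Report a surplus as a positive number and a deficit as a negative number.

-6987.5

Goods: -1695.3 - 3227.3 - 2451.1 = -7373.7
Services: -486.9 + 385.7 + 221.8 + 675.2 = 795.8
Primary income: -232.9
Secondary income: 170.4 - 112.7 - 138.0 - 96.4 = -176.7
Current account = (-7373.7) + 795.8 + (-232.9) + (-176.7) = -6987.5
(Excluded from the current account — financial account: purchases of foreign government bonds by domestic residents 1597.5, acquisition of a foreign subsidiary by a resident firm (outward FDI) 647.5, foreign purchases of equities on the domestic stock exchange 856.3, foreign purchases of domestic corporate bonds 1561.2.)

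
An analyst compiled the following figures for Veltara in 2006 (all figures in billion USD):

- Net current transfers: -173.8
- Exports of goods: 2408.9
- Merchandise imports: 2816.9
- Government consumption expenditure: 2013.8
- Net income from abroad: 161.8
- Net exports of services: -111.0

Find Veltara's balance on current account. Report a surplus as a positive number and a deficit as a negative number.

-531.0

Goods balance = 2408.9 - 2816.9 = -408.0
Services balance = -111.0
Trade balance (goods + services) = -408.0 + (-111.0) = -519.0
Net primary income = 161.8
Net secondary income = -173.8
Current account = -519.0 + 161.8 + (-173.8) = -531.0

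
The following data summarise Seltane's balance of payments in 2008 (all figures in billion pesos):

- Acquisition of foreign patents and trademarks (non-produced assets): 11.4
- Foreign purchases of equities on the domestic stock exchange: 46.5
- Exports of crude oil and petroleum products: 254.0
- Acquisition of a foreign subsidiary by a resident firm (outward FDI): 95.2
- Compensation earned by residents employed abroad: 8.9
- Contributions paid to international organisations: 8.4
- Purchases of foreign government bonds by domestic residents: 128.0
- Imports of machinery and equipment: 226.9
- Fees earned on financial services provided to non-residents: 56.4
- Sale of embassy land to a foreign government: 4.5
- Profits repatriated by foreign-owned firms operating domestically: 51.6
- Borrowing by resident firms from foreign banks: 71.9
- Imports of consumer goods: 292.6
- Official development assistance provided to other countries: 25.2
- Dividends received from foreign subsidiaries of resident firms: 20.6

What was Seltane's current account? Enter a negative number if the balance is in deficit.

Goods: -226.9 - 292.6 + 254.0 = -265.5
Services: 56.4
Primary income: -51.6 + 20.6 + 8.9 = -22.1
Secondary income: -8.4 - 25.2 = -33.6
Current account = (-265.5) + 56.4 + (-22.1) + (-33.6) = -264.8
(Excluded from the current account — capital account: acquisition of foreign patents and trademarks (non-produced assets) 11.4, sale of embassy land to a foreign government 4.5; financial account: foreign purchases of equities on the domestic stock exchange 46.5, acquisition of a foreign subsidiary by a resident firm (outward FDI) 95.2, purchases of foreign government bonds by domestic residents 128.0, borrowing by resident firms from foreign banks 71.9.)

-264.8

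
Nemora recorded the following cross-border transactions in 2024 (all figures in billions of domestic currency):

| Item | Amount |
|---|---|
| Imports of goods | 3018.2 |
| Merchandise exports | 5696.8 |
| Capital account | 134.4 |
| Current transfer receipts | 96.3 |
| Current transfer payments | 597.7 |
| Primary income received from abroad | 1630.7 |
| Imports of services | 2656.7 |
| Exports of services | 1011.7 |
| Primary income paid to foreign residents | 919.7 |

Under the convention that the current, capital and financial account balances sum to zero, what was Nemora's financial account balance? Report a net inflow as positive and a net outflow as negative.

-1377.6

Goods balance = 5696.8 - 3018.2 = 2678.6
Services balance = 1011.7 - 2656.7 = -1645.0
Trade balance (goods + services) = 2678.6 + (-1645.0) = 1033.6
Net primary income = 1630.7 - 919.7 = 711.0
Net secondary income = 96.3 - 597.7 = -501.4
Current account = 1033.6 + 711.0 + (-501.4) = 1243.2
Financial account = -(1243.2 + 134.4) = -1377.6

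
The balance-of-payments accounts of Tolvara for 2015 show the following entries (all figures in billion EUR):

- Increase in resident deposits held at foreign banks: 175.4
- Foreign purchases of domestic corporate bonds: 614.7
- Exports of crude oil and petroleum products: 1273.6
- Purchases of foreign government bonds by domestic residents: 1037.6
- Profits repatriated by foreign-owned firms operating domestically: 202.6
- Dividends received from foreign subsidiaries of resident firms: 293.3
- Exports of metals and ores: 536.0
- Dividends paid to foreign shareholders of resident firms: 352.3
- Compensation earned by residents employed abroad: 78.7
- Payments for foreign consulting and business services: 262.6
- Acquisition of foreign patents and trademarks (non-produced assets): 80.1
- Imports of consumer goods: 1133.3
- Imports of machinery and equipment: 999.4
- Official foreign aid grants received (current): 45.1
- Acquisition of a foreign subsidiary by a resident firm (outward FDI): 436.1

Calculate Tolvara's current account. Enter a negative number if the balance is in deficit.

Goods: 536.0 - 999.4 - 1133.3 + 1273.6 = -323.1
Services: -262.6
Primary income: -352.3 + 78.7 - 202.6 + 293.3 = -182.9
Secondary income: 45.1
Current account = (-323.1) + (-262.6) + (-182.9) + 45.1 = -723.5
(Excluded from the current account — financial account: increase in resident deposits held at foreign banks 175.4, foreign purchases of domestic corporate bonds 614.7, purchases of foreign government bonds by domestic residents 1037.6, acquisition of a foreign subsidiary by a resident firm (outward FDI) 436.1; capital account: acquisition of foreign patents and trademarks (non-produced assets) 80.1.)

-723.5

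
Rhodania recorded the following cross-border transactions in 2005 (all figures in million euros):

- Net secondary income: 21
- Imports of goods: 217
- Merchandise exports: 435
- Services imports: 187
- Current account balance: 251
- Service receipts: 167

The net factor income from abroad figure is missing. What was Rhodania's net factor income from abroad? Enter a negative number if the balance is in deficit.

32

Current account = goods balance + services balance + net primary income + net secondary income
Sum of the known components = 219
Net factor income from abroad = CA - (known components) = 251 - 219 = 32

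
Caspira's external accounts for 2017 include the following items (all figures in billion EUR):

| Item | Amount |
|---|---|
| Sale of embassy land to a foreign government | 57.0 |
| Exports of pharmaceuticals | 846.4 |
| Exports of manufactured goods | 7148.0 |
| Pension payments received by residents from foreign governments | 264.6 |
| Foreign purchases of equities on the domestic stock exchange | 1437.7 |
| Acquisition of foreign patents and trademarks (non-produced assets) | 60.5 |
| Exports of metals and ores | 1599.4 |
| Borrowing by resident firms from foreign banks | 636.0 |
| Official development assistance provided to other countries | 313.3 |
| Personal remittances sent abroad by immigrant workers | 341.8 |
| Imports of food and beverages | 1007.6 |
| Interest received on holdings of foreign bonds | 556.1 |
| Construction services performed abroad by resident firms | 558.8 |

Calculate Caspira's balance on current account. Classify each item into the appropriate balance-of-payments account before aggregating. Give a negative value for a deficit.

9310.6

Goods: 7148.0 - 1007.6 + 846.4 + 1599.4 = 8586.2
Services: 558.8
Primary income: 556.1
Secondary income: -341.8 + 264.6 - 313.3 = -390.5
Current account = 8586.2 + 558.8 + 556.1 + (-390.5) = 9310.6
(Excluded from the current account — capital account: sale of embassy land to a foreign government 57.0, acquisition of foreign patents and trademarks (non-produced assets) 60.5; financial account: foreign purchases of equities on the domestic stock exchange 1437.7, borrowing by resident firms from foreign banks 636.0.)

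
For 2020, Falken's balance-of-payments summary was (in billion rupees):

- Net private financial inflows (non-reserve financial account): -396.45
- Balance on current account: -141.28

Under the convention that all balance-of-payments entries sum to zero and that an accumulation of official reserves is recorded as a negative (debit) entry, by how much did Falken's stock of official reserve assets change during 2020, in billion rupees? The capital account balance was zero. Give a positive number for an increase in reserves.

-537.73

Official reserve transactions balance = -((-141.28) + (-396.45)) = 537.73
An accumulation of reserves is recorded as a debit (negative entry), so the change in the stock of reserves is the negative of that balance.
Change in official reserves = -(537.73) = -537.73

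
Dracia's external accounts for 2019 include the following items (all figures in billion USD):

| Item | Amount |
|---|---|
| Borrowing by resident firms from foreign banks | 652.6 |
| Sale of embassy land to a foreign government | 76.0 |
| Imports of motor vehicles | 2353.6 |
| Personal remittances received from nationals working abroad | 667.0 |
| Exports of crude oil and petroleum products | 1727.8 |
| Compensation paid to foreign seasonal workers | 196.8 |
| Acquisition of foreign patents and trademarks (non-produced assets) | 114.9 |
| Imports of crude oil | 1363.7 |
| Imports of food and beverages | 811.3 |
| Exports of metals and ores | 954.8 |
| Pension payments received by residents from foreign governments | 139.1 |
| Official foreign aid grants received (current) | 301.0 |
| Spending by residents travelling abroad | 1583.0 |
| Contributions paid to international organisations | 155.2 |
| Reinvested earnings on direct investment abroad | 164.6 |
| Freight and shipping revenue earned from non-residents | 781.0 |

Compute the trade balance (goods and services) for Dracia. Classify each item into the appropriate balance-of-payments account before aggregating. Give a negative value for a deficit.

Goods: -2353.6 - 1363.7 + 954.8 + 1727.8 - 811.3 = -1846.0
Services: -1583.0 + 781.0 = -802.0
Trade balance = -1846.0 + (-802.0) = -2648.0
(Excluded from the trade balance — financial account: borrowing by resident firms from foreign banks 652.6; capital account: sale of embassy land to a foreign government 76.0, acquisition of foreign patents and trademarks (non-produced assets) 114.9; secondary income: personal remittances received from nationals working abroad 667.0, pension payments received by residents from foreign governments 139.1, official foreign aid grants received (current) 301.0, contributions paid to international organisations 155.2; primary income: compensation paid to foreign seasonal workers 196.8, reinvested earnings on direct investment abroad 164.6.)

-2648.0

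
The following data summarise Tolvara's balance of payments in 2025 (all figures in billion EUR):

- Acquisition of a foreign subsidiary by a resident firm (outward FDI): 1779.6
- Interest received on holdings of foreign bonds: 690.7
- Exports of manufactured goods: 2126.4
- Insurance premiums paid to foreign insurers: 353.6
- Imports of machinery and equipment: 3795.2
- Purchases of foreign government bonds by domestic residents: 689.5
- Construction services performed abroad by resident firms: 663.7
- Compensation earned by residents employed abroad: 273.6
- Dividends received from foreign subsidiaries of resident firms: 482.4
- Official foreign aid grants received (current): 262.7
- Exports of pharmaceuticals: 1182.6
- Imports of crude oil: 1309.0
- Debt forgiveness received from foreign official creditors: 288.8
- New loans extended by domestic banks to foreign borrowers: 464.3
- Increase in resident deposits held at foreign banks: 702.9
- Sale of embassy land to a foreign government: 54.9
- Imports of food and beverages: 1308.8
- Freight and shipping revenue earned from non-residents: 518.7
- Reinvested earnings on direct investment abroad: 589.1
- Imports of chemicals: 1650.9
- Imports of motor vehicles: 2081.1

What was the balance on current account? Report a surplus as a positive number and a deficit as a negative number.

Goods: -1650.9 - 2081.1 - 3795.2 + 1182.6 - 1309.0 - 1308.8 + 2126.4 = -6836.0
Services: 663.7 - 353.6 + 518.7 = 828.8
Primary income: 273.6 + 690.7 + 482.4 + 589.1 = 2035.8
Secondary income: 262.7
Current account = (-6836.0) + 828.8 + 2035.8 + 262.7 = -3708.7
(Excluded from the current account — financial account: acquisition of a foreign subsidiary by a resident firm (outward FDI) 1779.6, purchases of foreign government bonds by domestic residents 689.5, new loans extended by domestic banks to foreign borrowers 464.3, increase in resident deposits held at foreign banks 702.9; capital account: debt forgiveness received from foreign official creditors 288.8, sale of embassy land to a foreign government 54.9.)

-3708.7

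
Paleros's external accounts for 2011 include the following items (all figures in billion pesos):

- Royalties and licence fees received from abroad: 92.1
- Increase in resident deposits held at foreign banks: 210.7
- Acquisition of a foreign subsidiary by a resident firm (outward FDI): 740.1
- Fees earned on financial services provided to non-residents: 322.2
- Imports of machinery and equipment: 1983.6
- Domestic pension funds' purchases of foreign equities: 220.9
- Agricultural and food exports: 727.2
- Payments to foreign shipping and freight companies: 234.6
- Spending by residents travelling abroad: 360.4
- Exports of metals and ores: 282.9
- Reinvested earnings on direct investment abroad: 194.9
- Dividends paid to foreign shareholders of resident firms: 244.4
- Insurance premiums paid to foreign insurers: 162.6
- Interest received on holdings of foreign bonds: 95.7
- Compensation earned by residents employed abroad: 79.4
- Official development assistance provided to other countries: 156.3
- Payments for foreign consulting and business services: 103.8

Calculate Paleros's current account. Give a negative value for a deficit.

Goods: 282.9 + 727.2 - 1983.6 = -973.5
Services: -103.8 + 92.1 - 234.6 - 360.4 + 322.2 - 162.6 = -447.1
Primary income: 194.9 + 79.4 + 95.7 - 244.4 = 125.6
Secondary income: -156.3
Current account = (-973.5) + (-447.1) + 125.6 + (-156.3) = -1451.3
(Excluded from the current account — financial account: increase in resident deposits held at foreign banks 210.7, acquisition of a foreign subsidiary by a resident firm (outward FDI) 740.1, domestic pension funds' purchases of foreign equities 220.9.)

-1451.3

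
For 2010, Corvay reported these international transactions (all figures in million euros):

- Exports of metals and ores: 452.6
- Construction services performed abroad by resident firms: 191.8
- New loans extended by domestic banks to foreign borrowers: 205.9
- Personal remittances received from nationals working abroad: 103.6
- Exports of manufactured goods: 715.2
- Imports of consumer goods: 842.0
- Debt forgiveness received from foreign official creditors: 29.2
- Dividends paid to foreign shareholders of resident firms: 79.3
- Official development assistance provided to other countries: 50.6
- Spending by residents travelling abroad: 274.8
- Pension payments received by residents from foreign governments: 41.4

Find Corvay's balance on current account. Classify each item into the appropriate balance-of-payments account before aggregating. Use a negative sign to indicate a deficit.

257.9

Goods: 452.6 + 715.2 - 842.0 = 325.8
Services: 191.8 - 274.8 = -83.0
Primary income: -79.3
Secondary income: 103.6 - 50.6 + 41.4 = 94.4
Current account = 325.8 + (-83.0) + (-79.3) + 94.4 = 257.9
(Excluded from the current account — financial account: new loans extended by domestic banks to foreign borrowers 205.9; capital account: debt forgiveness received from foreign official creditors 29.2.)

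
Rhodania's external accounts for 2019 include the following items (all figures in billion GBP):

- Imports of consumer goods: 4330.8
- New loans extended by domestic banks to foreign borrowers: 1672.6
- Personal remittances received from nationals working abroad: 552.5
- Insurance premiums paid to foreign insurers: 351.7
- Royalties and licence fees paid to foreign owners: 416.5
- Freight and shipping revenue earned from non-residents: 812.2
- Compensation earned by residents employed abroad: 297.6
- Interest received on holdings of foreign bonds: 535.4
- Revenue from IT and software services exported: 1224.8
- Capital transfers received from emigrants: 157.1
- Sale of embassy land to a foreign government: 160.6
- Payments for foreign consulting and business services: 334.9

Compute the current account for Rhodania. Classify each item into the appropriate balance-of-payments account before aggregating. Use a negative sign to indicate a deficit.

Goods: -4330.8
Services: -416.5 - 334.9 + 1224.8 + 812.2 - 351.7 = 933.9
Primary income: 297.6 + 535.4 = 833.0
Secondary income: 552.5
Current account = (-4330.8) + 933.9 + 833.0 + 552.5 = -2011.4
(Excluded from the current account — financial account: new loans extended by domestic banks to foreign borrowers 1672.6; capital account: capital transfers received from emigrants 157.1, sale of embassy land to a foreign government 160.6.)

-2011.4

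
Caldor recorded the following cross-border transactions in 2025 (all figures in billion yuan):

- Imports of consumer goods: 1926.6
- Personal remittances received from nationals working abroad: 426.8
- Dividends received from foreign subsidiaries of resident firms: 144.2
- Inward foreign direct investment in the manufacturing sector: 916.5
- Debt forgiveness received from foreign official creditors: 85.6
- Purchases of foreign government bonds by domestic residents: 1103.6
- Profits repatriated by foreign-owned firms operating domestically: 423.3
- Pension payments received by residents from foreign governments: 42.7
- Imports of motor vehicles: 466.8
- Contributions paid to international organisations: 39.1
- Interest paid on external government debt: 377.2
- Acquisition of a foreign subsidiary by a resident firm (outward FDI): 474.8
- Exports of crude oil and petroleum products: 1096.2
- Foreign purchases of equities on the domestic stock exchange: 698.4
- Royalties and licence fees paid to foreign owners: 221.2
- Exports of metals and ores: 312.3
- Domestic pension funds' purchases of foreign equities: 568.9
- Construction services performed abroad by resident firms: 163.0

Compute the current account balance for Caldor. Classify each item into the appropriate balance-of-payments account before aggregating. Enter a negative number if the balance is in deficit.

-1269.0

Goods: -1926.6 + 1096.2 + 312.3 - 466.8 = -984.9
Services: -221.2 + 163.0 = -58.2
Primary income: 144.2 - 423.3 - 377.2 = -656.3
Secondary income: -39.1 + 42.7 + 426.8 = 430.4
Current account = (-984.9) + (-58.2) + (-656.3) + 430.4 = -1269.0
(Excluded from the current account — financial account: inward foreign direct investment in the manufacturing sector 916.5, purchases of foreign government bonds by domestic residents 1103.6, acquisition of a foreign subsidiary by a resident firm (outward FDI) 474.8, foreign purchases of equities on the domestic stock exchange 698.4, domestic pension funds' purchases of foreign equities 568.9; capital account: debt forgiveness received from foreign official creditors 85.6.)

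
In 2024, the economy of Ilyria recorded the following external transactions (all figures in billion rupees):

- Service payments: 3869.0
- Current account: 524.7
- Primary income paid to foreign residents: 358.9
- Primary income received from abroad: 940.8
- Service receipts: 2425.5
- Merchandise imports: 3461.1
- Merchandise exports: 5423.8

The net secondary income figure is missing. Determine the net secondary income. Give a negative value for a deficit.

-576.4

Current account = goods balance + services balance + net primary income + net secondary income
Sum of the known components = 1101.1
Net secondary income = CA - (known components) = 524.7 - 1101.1 = -576.4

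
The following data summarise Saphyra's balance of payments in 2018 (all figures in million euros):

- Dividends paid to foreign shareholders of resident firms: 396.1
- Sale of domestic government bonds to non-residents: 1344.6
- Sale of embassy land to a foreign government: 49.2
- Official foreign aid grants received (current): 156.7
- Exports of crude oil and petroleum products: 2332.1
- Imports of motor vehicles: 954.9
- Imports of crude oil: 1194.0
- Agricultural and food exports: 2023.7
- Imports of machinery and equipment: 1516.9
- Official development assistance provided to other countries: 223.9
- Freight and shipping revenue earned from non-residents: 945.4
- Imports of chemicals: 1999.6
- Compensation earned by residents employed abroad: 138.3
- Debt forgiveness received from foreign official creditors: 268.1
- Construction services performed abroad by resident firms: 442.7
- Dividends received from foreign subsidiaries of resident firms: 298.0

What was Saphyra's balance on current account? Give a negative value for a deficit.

Goods: -1999.6 - 954.9 + 2023.7 - 1194.0 + 2332.1 - 1516.9 = -1309.6
Services: 442.7 + 945.4 = 1388.1
Primary income: -396.1 + 298.0 + 138.3 = 40.2
Secondary income: 156.7 - 223.9 = -67.2
Current account = (-1309.6) + 1388.1 + 40.2 + (-67.2) = 51.5
(Excluded from the current account — financial account: sale of domestic government bonds to non-residents 1344.6; capital account: sale of embassy land to a foreign government 49.2, debt forgiveness received from foreign official creditors 268.1.)

51.5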